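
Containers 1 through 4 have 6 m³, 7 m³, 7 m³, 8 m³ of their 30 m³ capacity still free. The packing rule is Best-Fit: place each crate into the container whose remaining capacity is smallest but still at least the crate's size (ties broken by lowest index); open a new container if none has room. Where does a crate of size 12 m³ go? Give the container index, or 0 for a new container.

No container has ≥ 12 m³ free, so a new container is opened.

0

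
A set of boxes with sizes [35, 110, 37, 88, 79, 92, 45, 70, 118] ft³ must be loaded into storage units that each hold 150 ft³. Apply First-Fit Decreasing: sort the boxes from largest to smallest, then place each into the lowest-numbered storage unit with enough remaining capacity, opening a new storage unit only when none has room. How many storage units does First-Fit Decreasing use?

Sorted descending: 118, 110, 92, 88, 79, 70, 45, 37, 35.
Put 118 ft³ in storage unit 1; 32 ft³ remain.
Put 110 ft³ in storage unit 2; 40 ft³ remain.
Put 92 ft³ in storage unit 3; 58 ft³ remain.
Put 88 ft³ in storage unit 4; 62 ft³ remain.
Put 79 ft³ in storage unit 5; 71 ft³ remain.
Put 70 ft³ in storage unit 5; 1 ft³ remain.
Put 45 ft³ in storage unit 3; 13 ft³ remain.
Put 37 ft³ in storage unit 2; 3 ft³ remain.
Put 35 ft³ in storage unit 4; 27 ft³ remain.
Final storage units: [118] [110,37] [92,45] [88,35] [79,70].

5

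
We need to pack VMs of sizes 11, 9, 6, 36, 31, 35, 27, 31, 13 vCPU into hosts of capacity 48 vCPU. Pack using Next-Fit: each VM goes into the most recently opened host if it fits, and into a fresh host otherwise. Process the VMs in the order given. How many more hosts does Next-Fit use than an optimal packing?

1

Next-Fit: [11,9,6] [36] [31] [35] [27] [31,13] → 6 hosts.
Total size 199 vCPU; any packing needs at least ⌈199/48⌉ = 5 hosts.
An optimal packing achieves that bound: [36,11] [35,13] [31,9,6] [31] [27] → 5 hosts.
Excess: 6 − 5 = 1.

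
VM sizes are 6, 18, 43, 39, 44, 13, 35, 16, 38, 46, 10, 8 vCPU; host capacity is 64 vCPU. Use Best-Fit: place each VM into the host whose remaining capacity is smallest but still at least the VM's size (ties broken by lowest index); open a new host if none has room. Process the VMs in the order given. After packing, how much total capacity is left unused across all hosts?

68

host 1: place 6 vCPU, 58 vCPU left
host 1: place 18 vCPU, 40 vCPU left
host 2: place 43 vCPU, 21 vCPU left
host 1: place 39 vCPU, 1 vCPU left
host 3: place 44 vCPU, 20 vCPU left
host 3: place 13 vCPU, 7 vCPU left
host 4: place 35 vCPU, 29 vCPU left
host 2: place 16 vCPU, 5 vCPU left
host 5: place 38 vCPU, 26 vCPU left
host 6: place 46 vCPU, 18 vCPU left
host 6: place 10 vCPU, 8 vCPU left
host 6: place 8 vCPU, 0 vCPU left
6 hosts × 64 vCPU = 384 vCPU; used 316 vCPU; unused 68 vCPU.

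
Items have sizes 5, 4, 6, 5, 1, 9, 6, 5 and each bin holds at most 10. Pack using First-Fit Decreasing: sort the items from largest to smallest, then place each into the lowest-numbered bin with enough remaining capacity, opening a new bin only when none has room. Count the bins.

5 bins

Sorted descending: 9, 6, 6, 5, 5, 5, 4, 1.
9 → bin 1 (remaining 1)
6 → bin 2 (remaining 4)
6 → bin 3 (remaining 4)
5 → bin 4 (remaining 5)
5 → bin 4 (remaining 0)
5 → bin 5 (remaining 5)
4 → bin 2 (remaining 0)
1 → bin 1 (remaining 0)
Final bins: [9,1] [6,4] [6] [5,5] [5].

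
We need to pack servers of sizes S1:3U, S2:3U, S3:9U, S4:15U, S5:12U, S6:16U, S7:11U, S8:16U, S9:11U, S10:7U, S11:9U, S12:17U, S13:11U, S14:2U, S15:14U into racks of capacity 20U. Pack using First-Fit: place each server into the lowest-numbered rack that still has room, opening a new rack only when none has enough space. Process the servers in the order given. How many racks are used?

10

S1 (3U) → rack 1 (remaining 17U)
S2 (3U) → rack 1 (remaining 14U)
S3 (9U) → rack 1 (remaining 5U)
S4 (15U) → rack 2 (remaining 5U)
S5 (12U) → rack 3 (remaining 8U)
S6 (16U) → rack 4 (remaining 4U)
S7 (11U) → rack 5 (remaining 9U)
S8 (16U) → rack 6 (remaining 4U)
S9 (11U) → rack 7 (remaining 9U)
S10 (7U) → rack 3 (remaining 1U)
S11 (9U) → rack 5 (remaining 0U)
S12 (17U) → rack 8 (remaining 3U)
S13 (11U) → rack 9 (remaining 9U)
S14 (2U) → rack 1 (remaining 3U)
S15 (14U) → rack 10 (remaining 6U)
Final racks: [3,3,9,2] [15] [12,7] [16] [11,9] [16] [11] [17] [11] [14].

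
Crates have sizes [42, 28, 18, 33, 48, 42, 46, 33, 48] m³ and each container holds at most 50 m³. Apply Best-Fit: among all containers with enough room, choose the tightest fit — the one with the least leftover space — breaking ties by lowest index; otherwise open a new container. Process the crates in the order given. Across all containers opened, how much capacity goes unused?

62

container 1: place 42 m³, 8 m³ left
container 2: place 28 m³, 22 m³ left
container 2: place 18 m³, 4 m³ left
container 3: place 33 m³, 17 m³ left
container 4: place 48 m³, 2 m³ left
container 5: place 42 m³, 8 m³ left
container 6: place 46 m³, 4 m³ left
container 7: place 33 m³, 17 m³ left
container 8: place 48 m³, 2 m³ left
8 containers × 50 m³ = 400 m³; used 338 m³; unused 62 m³.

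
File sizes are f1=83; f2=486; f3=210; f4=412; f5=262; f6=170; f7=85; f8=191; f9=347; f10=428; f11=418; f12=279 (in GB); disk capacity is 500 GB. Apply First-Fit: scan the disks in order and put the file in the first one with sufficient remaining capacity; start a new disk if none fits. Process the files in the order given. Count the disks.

8 disks

disk 1: place f1 (83 GB), 417 GB left
disk 2: place f2 (486 GB), 14 GB left
disk 1: place f3 (210 GB), 207 GB left
disk 3: place f4 (412 GB), 88 GB left
disk 4: place f5 (262 GB), 238 GB left
disk 1: place f6 (170 GB), 37 GB left
disk 3: place f7 (85 GB), 3 GB left
disk 4: place f8 (191 GB), 47 GB left
disk 5: place f9 (347 GB), 153 GB left
disk 6: place f10 (428 GB), 72 GB left
disk 7: place f11 (418 GB), 82 GB left
disk 8: place f12 (279 GB), 221 GB left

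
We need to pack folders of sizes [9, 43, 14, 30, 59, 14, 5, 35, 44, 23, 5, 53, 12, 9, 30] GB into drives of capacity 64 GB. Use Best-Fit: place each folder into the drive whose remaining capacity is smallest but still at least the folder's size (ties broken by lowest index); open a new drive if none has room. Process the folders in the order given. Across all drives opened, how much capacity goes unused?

Put 9 GB in drive 1; 55 GB remain.
Put 43 GB in drive 1; 12 GB remain.
Put 14 GB in drive 2; 50 GB remain.
Put 30 GB in drive 2; 20 GB remain.
Put 59 GB in drive 3; 5 GB remain.
Put 14 GB in drive 2; 6 GB remain.
Put 5 GB in drive 3; 0 GB remain.
Put 35 GB in drive 4; 29 GB remain.
Put 44 GB in drive 5; 20 GB remain.
Put 23 GB in drive 4; 6 GB remain.
Put 5 GB in drive 2; 1 GB remain.
Put 53 GB in drive 6; 11 GB remain.
Put 12 GB in drive 1; 0 GB remain.
Put 9 GB in drive 6; 2 GB remain.
Put 30 GB in drive 7; 34 GB remain.
7 drives × 64 GB = 448 GB; used 385 GB; unused 63 GB.

63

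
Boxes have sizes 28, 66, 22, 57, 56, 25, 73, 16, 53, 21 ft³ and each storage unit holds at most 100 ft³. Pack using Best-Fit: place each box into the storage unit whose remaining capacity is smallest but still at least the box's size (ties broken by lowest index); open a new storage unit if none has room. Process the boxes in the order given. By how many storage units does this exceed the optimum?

0

Best-Fit: [28,66] [22,57,21] [56,25,16] [73] [53] → 5 storage units.
Total size 417 ft³; any packing needs at least ⌈417/100⌉ = 5 storage units.
So 5 is already optimal.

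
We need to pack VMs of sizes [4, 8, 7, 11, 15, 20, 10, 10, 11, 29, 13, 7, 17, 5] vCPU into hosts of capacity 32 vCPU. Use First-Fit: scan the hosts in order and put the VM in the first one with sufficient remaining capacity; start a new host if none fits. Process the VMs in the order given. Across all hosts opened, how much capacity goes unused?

Put 4 vCPU in host 1; 28 vCPU remain.
Put 8 vCPU in host 1; 20 vCPU remain.
Put 7 vCPU in host 1; 13 vCPU remain.
Put 11 vCPU in host 1; 2 vCPU remain.
Put 15 vCPU in host 2; 17 vCPU remain.
Put 20 vCPU in host 3; 12 vCPU remain.
Put 10 vCPU in host 2; 7 vCPU remain.
Put 10 vCPU in host 3; 2 vCPU remain.
Put 11 vCPU in host 4; 21 vCPU remain.
Put 29 vCPU in host 5; 3 vCPU remain.
Put 13 vCPU in host 4; 8 vCPU remain.
Put 7 vCPU in host 2; 0 vCPU remain.
Put 17 vCPU in host 6; 15 vCPU remain.
Put 5 vCPU in host 4; 3 vCPU remain.
6 hosts × 32 vCPU = 192 vCPU; used 167 vCPU; unused 25 vCPU.

25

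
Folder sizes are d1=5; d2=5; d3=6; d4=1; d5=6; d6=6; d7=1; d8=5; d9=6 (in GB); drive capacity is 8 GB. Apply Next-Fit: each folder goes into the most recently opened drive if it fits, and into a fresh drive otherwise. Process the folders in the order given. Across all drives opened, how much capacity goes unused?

15

d1 (5 GB) → drive 1 (remaining 3 GB)
d2 (5 GB) → drive 2 (remaining 3 GB)
d3 (6 GB) → drive 3 (remaining 2 GB)
d4 (1 GB) → drive 3 (remaining 1 GB)
d5 (6 GB) → drive 4 (remaining 2 GB)
d6 (6 GB) → drive 5 (remaining 2 GB)
d7 (1 GB) → drive 5 (remaining 1 GB)
d8 (5 GB) → drive 6 (remaining 3 GB)
d9 (6 GB) → drive 7 (remaining 2 GB)
7 drives × 8 GB = 56 GB; used 41 GB; unused 15 GB.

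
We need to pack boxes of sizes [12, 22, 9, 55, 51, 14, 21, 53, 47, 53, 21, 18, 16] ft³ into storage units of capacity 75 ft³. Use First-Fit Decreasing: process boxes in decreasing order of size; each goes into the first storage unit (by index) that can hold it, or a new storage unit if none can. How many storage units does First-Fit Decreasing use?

Sorted descending: 55, 53, 53, 51, 47, 22, 21, 21, 18, 16, 14, 12, 9.
Put 55 ft³ in storage unit 1; 20 ft³ remain.
Put 53 ft³ in storage unit 2; 22 ft³ remain.
Put 53 ft³ in storage unit 3; 22 ft³ remain.
Put 51 ft³ in storage unit 4; 24 ft³ remain.
Put 47 ft³ in storage unit 5; 28 ft³ remain.
Put 22 ft³ in storage unit 2; 0 ft³ remain.
Put 21 ft³ in storage unit 3; 1 ft³ remain.
Put 21 ft³ in storage unit 4; 3 ft³ remain.
Put 18 ft³ in storage unit 1; 2 ft³ remain.
Put 16 ft³ in storage unit 5; 12 ft³ remain.
Put 14 ft³ in storage unit 6; 61 ft³ remain.
Put 12 ft³ in storage unit 5; 0 ft³ remain.
Put 9 ft³ in storage unit 6; 52 ft³ remain.
Final storage units: [55,18] [53,22] [53,21] [51,21] [47,16,12] [14,9].

6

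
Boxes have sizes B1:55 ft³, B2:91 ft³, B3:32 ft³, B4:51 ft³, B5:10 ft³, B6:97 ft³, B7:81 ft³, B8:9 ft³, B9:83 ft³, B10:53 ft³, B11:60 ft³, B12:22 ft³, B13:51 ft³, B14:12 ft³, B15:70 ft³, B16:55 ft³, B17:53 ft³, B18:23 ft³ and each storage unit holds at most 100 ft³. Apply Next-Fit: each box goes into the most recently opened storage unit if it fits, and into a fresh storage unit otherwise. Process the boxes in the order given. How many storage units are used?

12

storage unit 1: place B1 (55 ft³), 45 ft³ left
storage unit 2: place B2 (91 ft³), 9 ft³ left
storage unit 3: place B3 (32 ft³), 68 ft³ left
storage unit 3: place B4 (51 ft³), 17 ft³ left
storage unit 3: place B5 (10 ft³), 7 ft³ left
storage unit 4: place B6 (97 ft³), 3 ft³ left
storage unit 5: place B7 (81 ft³), 19 ft³ left
storage unit 5: place B8 (9 ft³), 10 ft³ left
storage unit 6: place B9 (83 ft³), 17 ft³ left
storage unit 7: place B10 (53 ft³), 47 ft³ left
storage unit 8: place B11 (60 ft³), 40 ft³ left
storage unit 8: place B12 (22 ft³), 18 ft³ left
storage unit 9: place B13 (51 ft³), 49 ft³ left
storage unit 9: place B14 (12 ft³), 37 ft³ left
storage unit 10: place B15 (70 ft³), 30 ft³ left
storage unit 11: place B16 (55 ft³), 45 ft³ left
storage unit 12: place B17 (53 ft³), 47 ft³ left
storage unit 12: place B18 (23 ft³), 24 ft³ left
Final storage units: [55] [91] [32,51,10] [97] [81,9] [83] [53] [60,22] [51,12] [70] [55] [53,23].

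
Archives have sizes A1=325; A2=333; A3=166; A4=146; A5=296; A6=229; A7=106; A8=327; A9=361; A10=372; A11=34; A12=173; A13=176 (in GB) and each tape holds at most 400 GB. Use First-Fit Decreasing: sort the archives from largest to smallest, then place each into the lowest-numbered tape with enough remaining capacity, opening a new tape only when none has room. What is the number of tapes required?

Sorted descending: 372, 361, 333, 327, 325, 296, 229, 176, 173, 166, 146, 106, 34.
372 GB → tape 1 (remaining 28 GB)
361 GB → tape 2 (remaining 39 GB)
333 GB → tape 3 (remaining 67 GB)
327 GB → tape 4 (remaining 73 GB)
325 GB → tape 5 (remaining 75 GB)
296 GB → tape 6 (remaining 104 GB)
229 GB → tape 7 (remaining 171 GB)
176 GB → tape 8 (remaining 224 GB)
173 GB → tape 8 (remaining 51 GB)
166 GB → tape 7 (remaining 5 GB)
146 GB → tape 9 (remaining 254 GB)
106 GB → tape 9 (remaining 148 GB)
34 GB → tape 2 (remaining 5 GB)

9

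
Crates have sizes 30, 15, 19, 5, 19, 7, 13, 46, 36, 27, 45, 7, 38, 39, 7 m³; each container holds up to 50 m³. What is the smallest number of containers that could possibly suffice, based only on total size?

Total size = 30 + 15 + 19 + 5 + 19 + 7 + 13 + 46 + 36 + 27 + 45 + 7 + 38 + 39 + 7 = 353 m³.
⌈353 / 50⌉ = 8.

8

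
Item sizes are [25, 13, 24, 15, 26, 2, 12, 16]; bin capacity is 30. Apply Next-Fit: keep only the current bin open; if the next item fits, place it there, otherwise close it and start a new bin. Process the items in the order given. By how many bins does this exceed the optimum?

Next-Fit: [25] [13] [24] [15] [26,2] [12,16] → 6 bins.
Total size 133; any packing needs at least ⌈133/30⌉ = 5 bins.
An optimal packing achieves that bound: [26,2] [25] [24] [16,13] [15,12] → 5 bins.
Excess: 6 − 5 = 1.

1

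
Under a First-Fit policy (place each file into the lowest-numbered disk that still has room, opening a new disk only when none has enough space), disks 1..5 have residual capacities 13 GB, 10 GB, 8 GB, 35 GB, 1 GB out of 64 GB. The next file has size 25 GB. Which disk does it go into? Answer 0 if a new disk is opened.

Disks with room: disk 4 (35 GB).
The first with room is disk 4.

4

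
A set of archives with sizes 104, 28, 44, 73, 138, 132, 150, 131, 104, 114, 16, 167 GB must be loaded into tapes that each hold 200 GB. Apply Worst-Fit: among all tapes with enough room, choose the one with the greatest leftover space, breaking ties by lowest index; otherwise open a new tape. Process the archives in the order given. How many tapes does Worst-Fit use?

104 GB → tape 1 (remaining 96 GB)
28 GB → tape 1 (remaining 68 GB)
44 GB → tape 1 (remaining 24 GB)
73 GB → tape 2 (remaining 127 GB)
138 GB → tape 3 (remaining 62 GB)
132 GB → tape 4 (remaining 68 GB)
150 GB → tape 5 (remaining 50 GB)
131 GB → tape 6 (remaining 69 GB)
104 GB → tape 2 (remaining 23 GB)
114 GB → tape 7 (remaining 86 GB)
16 GB → tape 7 (remaining 70 GB)
167 GB → tape 8 (remaining 33 GB)
Final tapes: [104,28,44] [73,104] [138] [132] [150] [131] [114,16] [167].

8 tapes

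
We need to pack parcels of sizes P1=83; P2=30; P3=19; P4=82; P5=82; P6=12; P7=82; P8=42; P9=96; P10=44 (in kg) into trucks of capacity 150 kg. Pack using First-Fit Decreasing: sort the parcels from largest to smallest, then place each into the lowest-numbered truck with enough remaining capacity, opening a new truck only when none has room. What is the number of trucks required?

5

Sorted descending: 96, 83, 82, 82, 82, 44, 42, 30, 19, 12.
Put 96 kg in truck 1; 54 kg remain.
Put 83 kg in truck 2; 67 kg remain.
Put 82 kg in truck 3; 68 kg remain.
Put 82 kg in truck 4; 68 kg remain.
Put 82 kg in truck 5; 68 kg remain.
Put 44 kg in truck 1; 10 kg remain.
Put 42 kg in truck 2; 25 kg remain.
Put 30 kg in truck 3; 38 kg remain.
Put 19 kg in truck 2; 6 kg remain.
Put 12 kg in truck 3; 26 kg remain.
Final trucks: [96,44] [83,42,19] [82,30,12] [82] [82].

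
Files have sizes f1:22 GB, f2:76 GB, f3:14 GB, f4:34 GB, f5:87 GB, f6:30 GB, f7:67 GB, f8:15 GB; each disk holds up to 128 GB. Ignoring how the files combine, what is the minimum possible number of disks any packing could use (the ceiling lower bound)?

3 disks

Total size = 22 + 76 + 14 + 34 + 87 + 30 + 67 + 15 = 345 GB.
⌈345 / 128⌉ = 3.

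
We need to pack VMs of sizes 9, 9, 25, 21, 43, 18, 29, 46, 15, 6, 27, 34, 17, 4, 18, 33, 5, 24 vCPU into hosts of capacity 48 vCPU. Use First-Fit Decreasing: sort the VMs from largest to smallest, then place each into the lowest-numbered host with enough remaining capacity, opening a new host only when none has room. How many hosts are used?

Sorted descending: 46, 43, 34, 33, 29, 27, 25, 24, 21, 18, 18, 17, 15, 9, 9, 6, 5, 4.
46 vCPU → host 1 (remaining 2 vCPU)
43 vCPU → host 2 (remaining 5 vCPU)
34 vCPU → host 3 (remaining 14 vCPU)
33 vCPU → host 4 (remaining 15 vCPU)
29 vCPU → host 5 (remaining 19 vCPU)
27 vCPU → host 6 (remaining 21 vCPU)
25 vCPU → host 7 (remaining 23 vCPU)
24 vCPU → host 8 (remaining 24 vCPU)
21 vCPU → host 6 (remaining 0 vCPU)
18 vCPU → host 5 (remaining 1 vCPU)
18 vCPU → host 7 (remaining 5 vCPU)
17 vCPU → host 8 (remaining 7 vCPU)
15 vCPU → host 4 (remaining 0 vCPU)
9 vCPU → host 3 (remaining 5 vCPU)
9 vCPU → host 9 (remaining 39 vCPU)
6 vCPU → host 8 (remaining 1 vCPU)
5 vCPU → host 2 (remaining 0 vCPU)
4 vCPU → host 3 (remaining 1 vCPU)
Final hosts: [46] [43,5] [34,9,4] [33,15] [29,18] [27,21] [25,18] [24,17,6] [9].

9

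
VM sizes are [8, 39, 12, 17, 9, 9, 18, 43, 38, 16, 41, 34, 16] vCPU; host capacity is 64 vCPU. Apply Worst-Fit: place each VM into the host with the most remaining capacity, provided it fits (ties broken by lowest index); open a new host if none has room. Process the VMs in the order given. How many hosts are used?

6

host 1: place 8 vCPU, 56 vCPU left
host 1: place 39 vCPU, 17 vCPU left
host 1: place 12 vCPU, 5 vCPU left
host 2: place 17 vCPU, 47 vCPU left
host 2: place 9 vCPU, 38 vCPU left
host 2: place 9 vCPU, 29 vCPU left
host 2: place 18 vCPU, 11 vCPU left
host 3: place 43 vCPU, 21 vCPU left
host 4: place 38 vCPU, 26 vCPU left
host 4: place 16 vCPU, 10 vCPU left
host 5: place 41 vCPU, 23 vCPU left
host 6: place 34 vCPU, 30 vCPU left
host 6: place 16 vCPU, 14 vCPU left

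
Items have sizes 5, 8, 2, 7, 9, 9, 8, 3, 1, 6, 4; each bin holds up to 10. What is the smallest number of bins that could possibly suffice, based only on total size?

Total size = 5 + 8 + 2 + 7 + 9 + 9 + 8 + 3 + 1 + 6 + 4 = 62.
⌈62 / 10⌉ = 7.

7 bins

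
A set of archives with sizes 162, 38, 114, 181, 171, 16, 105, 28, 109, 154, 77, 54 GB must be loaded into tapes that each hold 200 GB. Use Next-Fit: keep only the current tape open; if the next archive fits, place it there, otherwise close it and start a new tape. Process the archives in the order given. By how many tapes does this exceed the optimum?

1

Next-Fit: [162,38] [114] [181] [171,16] [105,28] [109] [154] [77,54] → 8 tapes.
Total size 1209 GB; any packing needs at least ⌈1209/200⌉ = 7 tapes.
An optimal packing achieves that bound: [181,16] [171,28] [162,38] [154] [114,77] [109,54] [105] → 7 tapes.
Excess: 8 − 7 = 1.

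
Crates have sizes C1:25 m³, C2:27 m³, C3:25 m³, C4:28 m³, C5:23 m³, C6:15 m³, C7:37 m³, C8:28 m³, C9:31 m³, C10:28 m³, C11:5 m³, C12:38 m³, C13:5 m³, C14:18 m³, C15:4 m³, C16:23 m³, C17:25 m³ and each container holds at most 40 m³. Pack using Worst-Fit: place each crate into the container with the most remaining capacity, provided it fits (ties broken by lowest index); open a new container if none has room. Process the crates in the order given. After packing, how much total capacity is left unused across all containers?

Put C1 (25 m³) in container 1; 15 m³ remain.
Put C2 (27 m³) in container 2; 13 m³ remain.
Put C3 (25 m³) in container 3; 15 m³ remain.
Put C4 (28 m³) in container 4; 12 m³ remain.
Put C5 (23 m³) in container 5; 17 m³ remain.
Put C6 (15 m³) in container 5; 2 m³ remain.
Put C7 (37 m³) in container 6; 3 m³ remain.
Put C8 (28 m³) in container 7; 12 m³ remain.
Put C9 (31 m³) in container 8; 9 m³ remain.
Put C10 (28 m³) in container 9; 12 m³ remain.
Put C11 (5 m³) in container 1; 10 m³ remain.
Put C12 (38 m³) in container 10; 2 m³ remain.
Put C13 (5 m³) in container 3; 10 m³ remain.
Put C14 (18 m³) in container 11; 22 m³ remain.
Put C15 (4 m³) in container 11; 18 m³ remain.
Put C16 (23 m³) in container 12; 17 m³ remain.
Put C17 (25 m³) in container 13; 15 m³ remain.
13 containers × 40 m³ = 520 m³; used 385 m³; unused 135 m³.

135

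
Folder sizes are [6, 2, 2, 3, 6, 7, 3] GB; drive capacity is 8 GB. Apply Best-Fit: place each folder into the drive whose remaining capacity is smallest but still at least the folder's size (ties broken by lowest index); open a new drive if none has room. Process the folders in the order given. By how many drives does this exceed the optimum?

0

Best-Fit: [6,2] [2,3,3] [6] [7] → 4 drives.
Total size 29 GB; any packing needs at least ⌈29/8⌉ = 4 drives.
So 4 is already optimal.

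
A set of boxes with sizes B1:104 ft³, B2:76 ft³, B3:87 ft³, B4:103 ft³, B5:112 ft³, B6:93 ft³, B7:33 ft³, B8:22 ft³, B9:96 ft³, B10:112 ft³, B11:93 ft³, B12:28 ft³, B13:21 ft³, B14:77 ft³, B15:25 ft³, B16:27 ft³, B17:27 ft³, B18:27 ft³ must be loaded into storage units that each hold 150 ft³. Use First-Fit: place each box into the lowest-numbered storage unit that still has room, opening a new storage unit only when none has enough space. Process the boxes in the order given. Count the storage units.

Put B1 (104 ft³) in storage unit 1; 46 ft³ remain.
Put B2 (76 ft³) in storage unit 2; 74 ft³ remain.
Put B3 (87 ft³) in storage unit 3; 63 ft³ remain.
Put B4 (103 ft³) in storage unit 4; 47 ft³ remain.
Put B5 (112 ft³) in storage unit 5; 38 ft³ remain.
Put B6 (93 ft³) in storage unit 6; 57 ft³ remain.
Put B7 (33 ft³) in storage unit 1; 13 ft³ remain.
Put B8 (22 ft³) in storage unit 2; 52 ft³ remain.
Put B9 (96 ft³) in storage unit 7; 54 ft³ remain.
Put B10 (112 ft³) in storage unit 8; 38 ft³ remain.
Put B11 (93 ft³) in storage unit 9; 57 ft³ remain.
Put B12 (28 ft³) in storage unit 2; 24 ft³ remain.
Put B13 (21 ft³) in storage unit 2; 3 ft³ remain.
Put B14 (77 ft³) in storage unit 10; 73 ft³ remain.
Put B15 (25 ft³) in storage unit 3; 38 ft³ remain.
Put B16 (27 ft³) in storage unit 3; 11 ft³ remain.
Put B17 (27 ft³) in storage unit 4; 20 ft³ remain.
Put B18 (27 ft³) in storage unit 5; 11 ft³ remain.
Final storage units: [104,33] [76,22,28,21] [87,25,27] [103,27] [112,27] [93] [96] [112] [93] [77].

10 storage units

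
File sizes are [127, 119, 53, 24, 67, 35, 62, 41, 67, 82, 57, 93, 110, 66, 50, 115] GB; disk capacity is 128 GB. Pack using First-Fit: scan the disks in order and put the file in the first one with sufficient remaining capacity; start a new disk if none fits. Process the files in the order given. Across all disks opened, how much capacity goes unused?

240

Put 127 GB in disk 1; 1 GB remain.
Put 119 GB in disk 2; 9 GB remain.
Put 53 GB in disk 3; 75 GB remain.
Put 24 GB in disk 3; 51 GB remain.
Put 67 GB in disk 4; 61 GB remain.
Put 35 GB in disk 3; 16 GB remain.
Put 62 GB in disk 5; 66 GB remain.
Put 41 GB in disk 4; 20 GB remain.
Put 67 GB in disk 6; 61 GB remain.
Put 82 GB in disk 7; 46 GB remain.
Put 57 GB in disk 5; 9 GB remain.
Put 93 GB in disk 8; 35 GB remain.
Put 110 GB in disk 9; 18 GB remain.
Put 66 GB in disk 10; 62 GB remain.
Put 50 GB in disk 6; 11 GB remain.
Put 115 GB in disk 11; 13 GB remain.
11 disks × 128 GB = 1408 GB; used 1168 GB; unused 240 GB.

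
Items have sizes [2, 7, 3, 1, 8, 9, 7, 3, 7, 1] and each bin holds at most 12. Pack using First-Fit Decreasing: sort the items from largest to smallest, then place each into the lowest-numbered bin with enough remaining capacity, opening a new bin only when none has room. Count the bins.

Sorted descending: 9, 8, 7, 7, 7, 3, 3, 2, 1, 1.
9 → bin 1 (remaining 3)
8 → bin 2 (remaining 4)
7 → bin 3 (remaining 5)
7 → bin 4 (remaining 5)
7 → bin 5 (remaining 5)
3 → bin 1 (remaining 0)
3 → bin 2 (remaining 1)
2 → bin 3 (remaining 3)
1 → bin 2 (remaining 0)
1 → bin 3 (remaining 2)
Final bins: [9,3] [8,3,1] [7,2,1] [7] [7].

5 bins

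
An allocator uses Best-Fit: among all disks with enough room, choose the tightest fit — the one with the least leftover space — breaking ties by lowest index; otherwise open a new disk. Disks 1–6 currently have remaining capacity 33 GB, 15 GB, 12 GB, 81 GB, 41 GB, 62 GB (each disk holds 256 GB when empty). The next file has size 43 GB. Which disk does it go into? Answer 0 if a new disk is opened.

6

Disks with room: disk 4 (81 GB), disk 6 (62 GB).
Tightest fit is disk 6 with 62 GB free.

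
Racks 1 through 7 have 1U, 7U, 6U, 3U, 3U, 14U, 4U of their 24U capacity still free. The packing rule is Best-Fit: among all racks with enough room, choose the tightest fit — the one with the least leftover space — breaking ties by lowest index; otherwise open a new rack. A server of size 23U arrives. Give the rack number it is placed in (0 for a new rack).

No rack has ≥ 23U free, so a new rack is opened.

0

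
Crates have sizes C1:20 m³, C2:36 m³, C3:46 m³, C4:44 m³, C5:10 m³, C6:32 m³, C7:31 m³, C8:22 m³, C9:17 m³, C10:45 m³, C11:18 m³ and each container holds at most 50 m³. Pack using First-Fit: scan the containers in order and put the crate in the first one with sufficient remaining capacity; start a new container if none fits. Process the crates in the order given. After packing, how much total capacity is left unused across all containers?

79

Put C1 (20 m³) in container 1; 30 m³ remain.
Put C2 (36 m³) in container 2; 14 m³ remain.
Put C3 (46 m³) in container 3; 4 m³ remain.
Put C4 (44 m³) in container 4; 6 m³ remain.
Put C5 (10 m³) in container 1; 20 m³ remain.
Put C6 (32 m³) in container 5; 18 m³ remain.
Put C7 (31 m³) in container 6; 19 m³ remain.
Put C8 (22 m³) in container 7; 28 m³ remain.
Put C9 (17 m³) in container 1; 3 m³ remain.
Put C10 (45 m³) in container 8; 5 m³ remain.
Put C11 (18 m³) in container 5; 0 m³ remain.
8 containers × 50 m³ = 400 m³; used 321 m³; unused 79 m³.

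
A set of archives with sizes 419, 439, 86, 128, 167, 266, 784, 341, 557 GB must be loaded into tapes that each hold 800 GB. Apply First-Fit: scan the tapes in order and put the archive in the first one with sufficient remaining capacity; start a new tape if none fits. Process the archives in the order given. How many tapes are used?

5

tape 1: place 419 GB, 381 GB left
tape 2: place 439 GB, 361 GB left
tape 1: place 86 GB, 295 GB left
tape 1: place 128 GB, 167 GB left
tape 1: place 167 GB, 0 GB left
tape 2: place 266 GB, 95 GB left
tape 3: place 784 GB, 16 GB left
tape 4: place 341 GB, 459 GB left
tape 5: place 557 GB, 243 GB left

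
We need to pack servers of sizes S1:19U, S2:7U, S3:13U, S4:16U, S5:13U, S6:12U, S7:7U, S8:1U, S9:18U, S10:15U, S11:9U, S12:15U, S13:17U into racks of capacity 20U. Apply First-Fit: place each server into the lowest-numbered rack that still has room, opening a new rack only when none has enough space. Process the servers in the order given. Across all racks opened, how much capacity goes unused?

38

Put S1 (19U) in rack 1; 1U remain.
Put S2 (7U) in rack 2; 13U remain.
Put S3 (13U) in rack 2; 0U remain.
Put S4 (16U) in rack 3; 4U remain.
Put S5 (13U) in rack 4; 7U remain.
Put S6 (12U) in rack 5; 8U remain.
Put S7 (7U) in rack 4; 0U remain.
Put S8 (1U) in rack 1; 0U remain.
Put S9 (18U) in rack 6; 2U remain.
Put S10 (15U) in rack 7; 5U remain.
Put S11 (9U) in rack 8; 11U remain.
Put S12 (15U) in rack 9; 5U remain.
Put S13 (17U) in rack 10; 3U remain.
10 racks × 20U = 200U; used 162U; unused 38U.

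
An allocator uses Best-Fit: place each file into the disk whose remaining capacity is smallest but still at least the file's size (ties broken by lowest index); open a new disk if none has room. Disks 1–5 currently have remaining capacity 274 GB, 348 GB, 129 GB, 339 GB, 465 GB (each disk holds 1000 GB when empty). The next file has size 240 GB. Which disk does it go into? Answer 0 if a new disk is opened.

Disks with room: disk 1 (274 GB), disk 2 (348 GB), disk 4 (339 GB), disk 5 (465 GB).
Tightest fit is disk 1 with 274 GB free.

1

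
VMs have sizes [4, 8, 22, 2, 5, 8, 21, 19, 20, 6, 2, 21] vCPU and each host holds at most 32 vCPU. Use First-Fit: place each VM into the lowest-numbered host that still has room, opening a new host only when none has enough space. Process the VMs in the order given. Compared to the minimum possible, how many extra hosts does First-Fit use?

First-Fit: [4,8,2,5,8,2] [22,6] [21] [19] [20] [21] → 6 hosts.
Total size 138 vCPU; any packing needs at least ⌈138/32⌉ = 5 hosts.
An optimal packing achieves that bound: [22,8,2] [21,8,2] [21,6,5] [20,4] [19] → 5 hosts.
Excess: 6 − 5 = 1.

1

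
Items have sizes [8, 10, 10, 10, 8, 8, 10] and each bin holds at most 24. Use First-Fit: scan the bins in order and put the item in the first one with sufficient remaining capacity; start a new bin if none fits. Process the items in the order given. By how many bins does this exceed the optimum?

First-Fit: [8,10] [10,10] [8,8] [10] → 4 bins.
Total size 64; any packing needs at least ⌈64/24⌉ = 3 bins.
An optimal packing achieves that bound: [10,10] [10,10] [8,8,8] → 3 bins.
Excess: 4 − 3 = 1.

1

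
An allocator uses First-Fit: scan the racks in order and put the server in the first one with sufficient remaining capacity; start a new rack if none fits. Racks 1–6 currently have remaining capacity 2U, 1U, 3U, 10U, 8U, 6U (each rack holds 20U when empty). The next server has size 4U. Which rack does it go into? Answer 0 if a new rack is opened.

4

Racks with room: rack 4 (10U), rack 5 (8U), rack 6 (6U).
The first with room is rack 4.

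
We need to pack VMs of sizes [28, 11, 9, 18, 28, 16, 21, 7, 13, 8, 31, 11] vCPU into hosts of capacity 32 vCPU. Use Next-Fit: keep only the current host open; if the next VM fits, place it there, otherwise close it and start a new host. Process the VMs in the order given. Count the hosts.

9 hosts

28 vCPU → host 1 (remaining 4 vCPU)
11 vCPU → host 2 (remaining 21 vCPU)
9 vCPU → host 2 (remaining 12 vCPU)
18 vCPU → host 3 (remaining 14 vCPU)
28 vCPU → host 4 (remaining 4 vCPU)
16 vCPU → host 5 (remaining 16 vCPU)
21 vCPU → host 6 (remaining 11 vCPU)
7 vCPU → host 6 (remaining 4 vCPU)
13 vCPU → host 7 (remaining 19 vCPU)
8 vCPU → host 7 (remaining 11 vCPU)
31 vCPU → host 8 (remaining 1 vCPU)
11 vCPU → host 9 (remaining 21 vCPU)
Final hosts: [28] [11,9] [18] [28] [16] [21,7] [13,8] [31] [11].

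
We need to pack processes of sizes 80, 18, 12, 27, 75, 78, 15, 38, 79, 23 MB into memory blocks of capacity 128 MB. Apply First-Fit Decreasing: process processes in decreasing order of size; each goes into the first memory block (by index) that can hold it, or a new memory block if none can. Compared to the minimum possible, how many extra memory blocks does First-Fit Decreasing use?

First-Fit Decreasing: [80,38] [79,27,18] [78,23,15,12] [75] → 4 memory blocks.
Total size 445 MB; any packing needs at least ⌈445/128⌉ = 4 memory blocks.
So 4 is already optimal.

0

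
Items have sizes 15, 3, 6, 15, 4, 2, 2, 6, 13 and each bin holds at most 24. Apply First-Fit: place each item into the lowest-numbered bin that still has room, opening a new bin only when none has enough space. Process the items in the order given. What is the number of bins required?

bin 1: place 15, 9 left
bin 1: place 3, 6 left
bin 1: place 6, 0 left
bin 2: place 15, 9 left
bin 2: place 4, 5 left
bin 2: place 2, 3 left
bin 2: place 2, 1 left
bin 3: place 6, 18 left
bin 3: place 13, 5 left

3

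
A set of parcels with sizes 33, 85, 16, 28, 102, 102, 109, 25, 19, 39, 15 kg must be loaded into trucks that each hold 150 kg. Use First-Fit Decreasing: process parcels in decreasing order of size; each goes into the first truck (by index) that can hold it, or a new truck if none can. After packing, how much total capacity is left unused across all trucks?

27

Sorted descending: 109, 102, 102, 85, 39, 33, 28, 25, 19, 16, 15.
truck 1: place 109 kg, 41 kg left
truck 2: place 102 kg, 48 kg left
truck 3: place 102 kg, 48 kg left
truck 4: place 85 kg, 65 kg left
truck 1: place 39 kg, 2 kg left
truck 2: place 33 kg, 15 kg left
truck 3: place 28 kg, 20 kg left
truck 4: place 25 kg, 40 kg left
truck 3: place 19 kg, 1 kg left
truck 4: place 16 kg, 24 kg left
truck 2: place 15 kg, 0 kg left
4 trucks × 150 kg = 600 kg; used 573 kg; unused 27 kg.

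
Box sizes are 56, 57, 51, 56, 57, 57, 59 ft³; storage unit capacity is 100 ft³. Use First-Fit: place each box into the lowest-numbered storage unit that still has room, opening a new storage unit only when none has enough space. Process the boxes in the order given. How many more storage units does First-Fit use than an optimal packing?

0

First-Fit: [56] [57] [51] [56] [57] [57] [59] → 7 storage units.
7 boxes exceed 50 ft³ (half the capacity), and no two of those can share a storage unit, so at least 7 storage units are needed.
So 7 is already optimal.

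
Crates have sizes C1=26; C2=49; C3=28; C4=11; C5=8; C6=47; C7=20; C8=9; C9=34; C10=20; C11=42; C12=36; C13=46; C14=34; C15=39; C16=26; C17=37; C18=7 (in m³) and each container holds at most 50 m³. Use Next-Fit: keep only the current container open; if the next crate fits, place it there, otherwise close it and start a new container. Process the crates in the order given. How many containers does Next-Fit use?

14

Put C1 (26 m³) in container 1; 24 m³ remain.
Put C2 (49 m³) in container 2; 1 m³ remain.
Put C3 (28 m³) in container 3; 22 m³ remain.
Put C4 (11 m³) in container 3; 11 m³ remain.
Put C5 (8 m³) in container 3; 3 m³ remain.
Put C6 (47 m³) in container 4; 3 m³ remain.
Put C7 (20 m³) in container 5; 30 m³ remain.
Put C8 (9 m³) in container 5; 21 m³ remain.
Put C9 (34 m³) in container 6; 16 m³ remain.
Put C10 (20 m³) in container 7; 30 m³ remain.
Put C11 (42 m³) in container 8; 8 m³ remain.
Put C12 (36 m³) in container 9; 14 m³ remain.
Put C13 (46 m³) in container 10; 4 m³ remain.
Put C14 (34 m³) in container 11; 16 m³ remain.
Put C15 (39 m³) in container 12; 11 m³ remain.
Put C16 (26 m³) in container 13; 24 m³ remain.
Put C17 (37 m³) in container 14; 13 m³ remain.
Put C18 (7 m³) in container 14; 6 m³ remain.
Final containers: [26] [49] [28,11,8] [47] [20,9] [34] [20] [42] [36] [46] [34] [39] [26] [37,7].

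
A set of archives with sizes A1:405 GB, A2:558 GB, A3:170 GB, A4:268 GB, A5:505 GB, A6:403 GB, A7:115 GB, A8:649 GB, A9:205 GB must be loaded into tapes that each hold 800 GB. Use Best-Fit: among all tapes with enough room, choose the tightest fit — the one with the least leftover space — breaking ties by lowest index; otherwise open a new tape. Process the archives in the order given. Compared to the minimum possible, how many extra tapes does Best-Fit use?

0

Best-Fit: [405,268,115] [558,170] [505,205] [403] [649] → 5 tapes.
Total size 3278 GB; any packing needs at least ⌈3278/800⌉ = 5 tapes.
So 5 is already optimal.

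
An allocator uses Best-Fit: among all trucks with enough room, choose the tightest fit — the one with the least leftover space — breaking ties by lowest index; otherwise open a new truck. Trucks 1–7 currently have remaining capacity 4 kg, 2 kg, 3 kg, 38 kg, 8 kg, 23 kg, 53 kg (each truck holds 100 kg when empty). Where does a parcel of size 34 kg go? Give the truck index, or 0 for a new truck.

Trucks with room: truck 4 (38 kg), truck 7 (53 kg).
Tightest fit is truck 4 with 38 kg free.

4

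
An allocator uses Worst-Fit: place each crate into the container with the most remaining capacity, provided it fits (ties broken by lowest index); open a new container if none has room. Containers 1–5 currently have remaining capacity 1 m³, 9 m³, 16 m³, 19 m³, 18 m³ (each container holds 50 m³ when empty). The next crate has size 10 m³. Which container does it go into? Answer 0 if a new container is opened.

Containers with room: container 3 (16 m³), container 4 (19 m³), container 5 (18 m³).
Most room is container 4 with 19 m³ free.

4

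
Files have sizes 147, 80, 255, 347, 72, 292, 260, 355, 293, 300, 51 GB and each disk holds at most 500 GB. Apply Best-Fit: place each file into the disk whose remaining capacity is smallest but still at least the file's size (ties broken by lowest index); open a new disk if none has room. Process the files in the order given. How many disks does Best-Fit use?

disk 1: place 147 GB, 353 GB left
disk 1: place 80 GB, 273 GB left
disk 1: place 255 GB, 18 GB left
disk 2: place 347 GB, 153 GB left
disk 2: place 72 GB, 81 GB left
disk 3: place 292 GB, 208 GB left
disk 4: place 260 GB, 240 GB left
disk 5: place 355 GB, 145 GB left
disk 6: place 293 GB, 207 GB left
disk 7: place 300 GB, 200 GB left
disk 2: place 51 GB, 30 GB left
Final disks: [147,80,255] [347,72,51] [292] [260] [355] [293] [300].

7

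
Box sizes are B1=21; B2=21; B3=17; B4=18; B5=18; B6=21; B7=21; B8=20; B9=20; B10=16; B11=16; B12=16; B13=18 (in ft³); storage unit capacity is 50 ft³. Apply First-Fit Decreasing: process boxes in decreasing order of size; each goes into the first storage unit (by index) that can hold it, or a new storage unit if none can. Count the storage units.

Sorted descending: 21, 21, 21, 21, 20, 20, 18, 18, 18, 17, 16, 16, 16.
storage unit 1: place 21 ft³, 29 ft³ left
storage unit 1: place 21 ft³, 8 ft³ left
storage unit 2: place 21 ft³, 29 ft³ left
storage unit 2: place 21 ft³, 8 ft³ left
storage unit 3: place 20 ft³, 30 ft³ left
storage unit 3: place 20 ft³, 10 ft³ left
storage unit 4: place 18 ft³, 32 ft³ left
storage unit 4: place 18 ft³, 14 ft³ left
storage unit 5: place 18 ft³, 32 ft³ left
storage unit 5: place 17 ft³, 15 ft³ left
storage unit 6: place 16 ft³, 34 ft³ left
storage unit 6: place 16 ft³, 18 ft³ left
storage unit 6: place 16 ft³, 2 ft³ left
Final storage units: [21,21] [21,21] [20,20] [18,18] [18,17] [16,16,16].

6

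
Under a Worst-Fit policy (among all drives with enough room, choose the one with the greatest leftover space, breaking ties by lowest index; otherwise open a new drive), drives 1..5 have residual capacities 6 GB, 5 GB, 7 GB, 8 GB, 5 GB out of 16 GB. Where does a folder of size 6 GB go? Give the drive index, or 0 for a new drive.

Drives with room: drive 1 (6 GB), drive 3 (7 GB), drive 4 (8 GB).
Most room is drive 4 with 8 GB free.

4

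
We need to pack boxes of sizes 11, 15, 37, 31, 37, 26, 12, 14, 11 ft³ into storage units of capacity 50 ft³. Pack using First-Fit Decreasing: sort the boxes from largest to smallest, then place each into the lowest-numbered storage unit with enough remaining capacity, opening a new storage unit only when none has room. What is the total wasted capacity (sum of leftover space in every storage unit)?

56

Sorted descending: 37, 37, 31, 26, 15, 14, 12, 11, 11.
storage unit 1: place 37 ft³, 13 ft³ left
storage unit 2: place 37 ft³, 13 ft³ left
storage unit 3: place 31 ft³, 19 ft³ left
storage unit 4: place 26 ft³, 24 ft³ left
storage unit 3: place 15 ft³, 4 ft³ left
storage unit 4: place 14 ft³, 10 ft³ left
storage unit 1: place 12 ft³, 1 ft³ left
storage unit 2: place 11 ft³, 2 ft³ left
storage unit 5: place 11 ft³, 39 ft³ left
5 storage units × 50 ft³ = 250 ft³; used 194 ft³; unused 56 ft³.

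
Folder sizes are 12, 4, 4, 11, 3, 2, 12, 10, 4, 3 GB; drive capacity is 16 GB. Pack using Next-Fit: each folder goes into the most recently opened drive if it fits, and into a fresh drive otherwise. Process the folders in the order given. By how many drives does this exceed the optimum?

Next-Fit: [12,4] [4,11] [3,2] [12] [10,4] [3] → 6 drives.
Total size 65 GB; any packing needs at least ⌈65/16⌉ = 5 drives.
An optimal packing achieves that bound: [12,4] [12,4] [11,4] [10,3,3] [2] → 5 drives.
Excess: 6 − 5 = 1.

1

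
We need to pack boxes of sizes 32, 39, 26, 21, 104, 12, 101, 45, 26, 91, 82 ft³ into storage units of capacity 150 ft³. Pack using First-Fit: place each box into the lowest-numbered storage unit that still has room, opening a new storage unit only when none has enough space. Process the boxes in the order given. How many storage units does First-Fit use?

5 storage units

Put 32 ft³ in storage unit 1; 118 ft³ remain.
Put 39 ft³ in storage unit 1; 79 ft³ remain.
Put 26 ft³ in storage unit 1; 53 ft³ remain.
Put 21 ft³ in storage unit 1; 32 ft³ remain.
Put 104 ft³ in storage unit 2; 46 ft³ remain.
Put 12 ft³ in storage unit 1; 20 ft³ remain.
Put 101 ft³ in storage unit 3; 49 ft³ remain.
Put 45 ft³ in storage unit 2; 1 ft³ remain.
Put 26 ft³ in storage unit 3; 23 ft³ remain.
Put 91 ft³ in storage unit 4; 59 ft³ remain.
Put 82 ft³ in storage unit 5; 68 ft³ remain.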